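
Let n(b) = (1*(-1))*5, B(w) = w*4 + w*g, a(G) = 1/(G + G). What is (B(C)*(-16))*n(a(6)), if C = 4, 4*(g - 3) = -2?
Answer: 2080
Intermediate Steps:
a(G) = 1/(2*G)
g = 5/2 (g = 3 + (¼)*(-2) = 3 - ½ = 5/2 ≈ 2.5000)
B(w) = 13*w/2 (B(w) = w*4 + w*(5/2) = 4*w + 5*w/2 = 13*w/2)
n(b) = -5 (n(b) = -1*5 = -5)
(B(C)*(-16))*n(a(6)) = (((13/2)*4)*(-16))*(-5) = (26*(-16))*(-5) = -416*(-5) = 2080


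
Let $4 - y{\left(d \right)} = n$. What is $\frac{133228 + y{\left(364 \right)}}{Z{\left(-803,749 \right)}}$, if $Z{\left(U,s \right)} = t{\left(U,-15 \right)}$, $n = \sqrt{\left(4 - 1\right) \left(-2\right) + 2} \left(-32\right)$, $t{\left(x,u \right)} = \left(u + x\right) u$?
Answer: $\frac{66616}{6135} + \frac{32 i}{6135} \approx 10.858 + 0.005216 i$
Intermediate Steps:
$t{\left(x,u \right)} = u \left(u + x\right)$
$n = - 64 i$ ($n = \sqrt{3 \left(-2\right) + 2} \left(-32\right) = \sqrt{-6 + 2} \left(-32\right) = \sqrt{-4} \left(-32\right) = 2 i \left(-32\right) = - 64 i \approx - 64.0 i$)
$Z{\left(U,s \right)} = 225 - 15 U$ ($Z{\left(U,s \right)} = - 15 \left(-15 + U\right) = 225 - 15 U$)
$y{\left(d \right)} = 4 + 64 i$ ($y{\left(d \right)} = 4 - - 64 i = 4 + 64 i$)
$\frac{133228 + y{\left(364 \right)}}{Z{\left(-803,749 \right)}} = \frac{133228 + \left(4 + 64 i\right)}{225 - -12045} = \frac{133232 + 64 i}{225 + 12045} = \frac{133232 + 64 i}{12270} = \left(133232 + 64 i\right) \frac{1}{12270} = \frac{66616}{6135} + \frac{32 i}{6135}$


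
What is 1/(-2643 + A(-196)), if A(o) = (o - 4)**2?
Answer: 1/37357 ≈ 2.6769e-5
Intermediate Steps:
A(o) = (-4 + o)**2
1/(-2643 + A(-196)) = 1/(-2643 + (-4 - 196)**2) = 1/(-2643 + (-200)**2) = 1/(-2643 + 40000) = 1/37357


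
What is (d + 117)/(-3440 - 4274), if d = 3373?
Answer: -1745/3857 ≈ -0.45242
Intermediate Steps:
(d + 117)/(-3440 - 4274) = (3373 + 117)/(-3440 - 4274) = 3490/(-7714) = 3490*(-1/7714) = -1745/3857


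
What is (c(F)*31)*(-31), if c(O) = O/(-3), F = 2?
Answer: 1922/3 ≈ 640.67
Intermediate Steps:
c(O) = -O/3 (c(O) = O*(-1/3) = -O/3)
(c(F)*31)*(-31) = (-1/3*2*31)*(-31) = -2/3*31*(-31) = -62/3*(-31) = 1922/3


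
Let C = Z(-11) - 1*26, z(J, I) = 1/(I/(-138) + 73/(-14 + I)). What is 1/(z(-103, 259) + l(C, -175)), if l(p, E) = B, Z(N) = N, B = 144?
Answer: 53381/7653054 ≈ 0.0069751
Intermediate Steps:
z(J, I) = 1/(73/(-14 + I) - I/138) (z(J, I) = 1/(I*(-1/138) + 73/(-14 + I)) = 1/(-I/138 + 73/(-14 + I)) = 1/(73/(-14 + I) - I/138))
C = -37 (C = -11 - 1*26 = -11 - 26 = -37)
l(p, E) = 144
1/(z(-103, 259) + l(C, -175)) = 1/(138*(-14 + 259)/(10074 - 1*259² + 14*259) + 144) = 1/(138*245/(10074 - 1*67081 + 3626) + 144) = 1/(138*245/(10074 - 67081 + 3626) + 144) = 1/(138*245/(-53381) + 144) = 1/(138*(-1/53381)*245 + 144) = 1/(-33810/53381 + 144) = 1/(7653054/53381) = 53381/7653054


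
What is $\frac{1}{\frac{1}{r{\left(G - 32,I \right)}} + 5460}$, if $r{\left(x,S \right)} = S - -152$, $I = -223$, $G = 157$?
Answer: $\frac{71}{387659} \approx 0.00018315$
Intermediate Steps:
$r{\left(x,S \right)} = 152 + S$ ($r{\left(x,S \right)} = S + 152 = 152 + S$)
$\frac{1}{\frac{1}{r{\left(G - 32,I \right)}} + 5460} = \frac{1}{\frac{1}{152 - 223} + 5460} = \frac{1}{\frac{1}{-71} + 5460} = \frac{1}{- \frac{1}{71} + 5460} = \frac{1}{\frac{387659}{71}} = \frac{71}{387659}$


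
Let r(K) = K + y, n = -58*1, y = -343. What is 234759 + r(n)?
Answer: 234358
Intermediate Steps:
n = -58
r(K) = -343 + K (r(K) = K - 343 = -343 + K)
234759 + r(n) = 234759 + (-343 - 58) = 234759 - 401 = 234358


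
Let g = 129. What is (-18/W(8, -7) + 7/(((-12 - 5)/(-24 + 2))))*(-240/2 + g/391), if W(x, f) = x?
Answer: -21664233/26588 ≈ -814.81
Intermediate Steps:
(-18/W(8, -7) + 7/(((-12 - 5)/(-24 + 2))))*(-240/2 + g/391) = (-18/8 + 7/(((-12 - 5)/(-24 + 2))))*(-240/2 + 129/391) = (-18*⅛ + 7/((-17/(-22))))*(-240*½ + 129*(1/391)) = (-9/4 + 7/((-17*(-1/22))))*(-120 + 129/391) = (-9/4 + 7/(17/22))*(-46791/391) = (-9/4 + 7*(22/17))*(-46791/391) = (-9/4 + 154/17)*(-46791/391) = (463/68)*(-46791/391) = -21664233/26588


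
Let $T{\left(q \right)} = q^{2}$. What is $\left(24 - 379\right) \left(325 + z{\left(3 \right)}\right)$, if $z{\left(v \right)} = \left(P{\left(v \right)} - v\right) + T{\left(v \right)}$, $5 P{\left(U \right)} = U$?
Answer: $-117718$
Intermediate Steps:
$P{\left(U \right)} = \frac{U}{5}$
$z{\left(v \right)} = v^{2} - \frac{4 v}{5}$ ($z{\left(v \right)} = \left(\frac{v}{5} - v\right) + v^{2} = - \frac{4 v}{5} + v^{2} = v^{2} - \frac{4 v}{5}$)
$\left(24 - 379\right) \left(325 + z{\left(3 \right)}\right) = \left(24 - 379\right) \left(325 + \frac{1}{5} \cdot 3 \left(-4 + 5 \cdot 3\right)\right) = \left(24 - 379\right) \left(325 + \frac{1}{5} \cdot 3 \left(-4 + 15\right)\right) = \left(24 - 379\right) \left(325 + \frac{1}{5} \cdot 3 \cdot 11\right) = - 355 \left(325 + \frac{33}{5}\right) = \left(-355\right) \frac{1658}{5} = -117718$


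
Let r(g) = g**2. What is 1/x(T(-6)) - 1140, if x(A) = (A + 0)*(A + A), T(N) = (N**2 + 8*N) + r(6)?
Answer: -1313279/1152 ≈ -1140.0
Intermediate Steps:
T(N) = 36 + N**2 + 8*N (T(N) = (N**2 + 8*N) + 6**2 = (N**2 + 8*N) + 36 = 36 + N**2 + 8*N)
x(A) = 2*A**2 (x(A) = A*(2*A) = 2*A**2)
1/x(T(-6)) - 1140 = 1/(2*(36 + (-6)**2 + 8*(-6))**2) - 1140 = 1/(2*(36 + 36 - 48)**2) - 1140 = 1/(2*24**2) - 1140 = 1/(2*576) - 1140 = 1/1152 - 1140 = -1313279/1152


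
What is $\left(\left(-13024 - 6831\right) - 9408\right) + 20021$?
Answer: $-9242$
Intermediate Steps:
$\left(\left(-13024 - 6831\right) - 9408\right) + 20021 = \left(-19855 - 9408\right) + 20021 = -29263 + 20021 = -9242$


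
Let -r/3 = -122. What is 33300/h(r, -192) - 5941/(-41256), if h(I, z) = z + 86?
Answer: -686597527/2186568 ≈ -314.01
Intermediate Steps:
r = 366 (r = -3*(-122) = 366)
h(I, z) = 86 + z
33300/h(r, -192) - 5941/(-41256) = 33300/(86 - 192) - 5941/(-41256) = 33300/(-106) - 5941*(-1/41256) = 33300*(-1/106) + 5941/41256 = -16650/53 + 5941/41256 = -686597527/2186568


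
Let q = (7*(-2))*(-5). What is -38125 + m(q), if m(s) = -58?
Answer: -38183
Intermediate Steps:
q = 70 (q = -14*(-5) = 70)
-38125 + m(q) = -38125 - 58 = -38183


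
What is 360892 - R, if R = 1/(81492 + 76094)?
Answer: 56871526711/157586 ≈ 3.6089e+5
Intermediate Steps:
R = 1/157586 ≈ 6.3457e-6
360892 - R = 360892 - 1*1/157586 = 360892 - 1/157586 = 56871526711/157586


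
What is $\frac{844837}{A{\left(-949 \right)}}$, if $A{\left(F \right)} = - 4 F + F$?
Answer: $\frac{844837}{2847} \approx 296.75$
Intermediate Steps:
$A{\left(F \right)} = - 3 F$
$\frac{844837}{A{\left(-949 \right)}} = \frac{844837}{\left(-3\right) \left(-949\right)} = \frac{844837}{2847}$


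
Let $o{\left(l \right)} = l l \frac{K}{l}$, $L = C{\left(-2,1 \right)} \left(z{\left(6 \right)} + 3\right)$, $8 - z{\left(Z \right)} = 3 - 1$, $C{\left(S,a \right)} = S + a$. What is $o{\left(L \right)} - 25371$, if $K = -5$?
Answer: $-25326$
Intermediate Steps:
$z{\left(Z \right)} = 6$ ($z{\left(Z \right)} = 8 - \left(3 - 1\right) = 8 - 2 = 6$)
$L = -9$ ($L = \left(-2 + 1\right) \left(6 + 3\right) = \left(-1\right) 9 = -9$)
$o{\left(l \right)} = - 5 l$ ($o{\left(l \right)} = l l \left(- \frac{5}{l}\right) = l^{2} \left(- \frac{5}{l}\right) = - 5 l$)
$o{\left(L \right)} - 25371 = \left(-5\right) \left(-9\right) - 25371 = 45 - 25371 = -25326$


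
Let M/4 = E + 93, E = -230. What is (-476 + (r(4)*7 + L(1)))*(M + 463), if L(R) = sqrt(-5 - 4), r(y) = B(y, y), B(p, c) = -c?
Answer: 42840 - 255*I ≈ 42840.0 - 255.0*I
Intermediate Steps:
r(y) = -y
L(R) = 3*I (L(R) = sqrt(-9) = 3*I)
M = -548 (M = 4*(-230 + 93) = 4*(-137) = -548)
(-476 + (r(4)*7 + L(1)))*(M + 463) = (-476 + (-1*4*7 + 3*I))*(-548 + 463) = (-476 + (-4*7 + 3*I))*(-85) = (-476 + (-28 + 3*I))*(-85) = (-504 + 3*I)*(-85) = 42840 - 255*I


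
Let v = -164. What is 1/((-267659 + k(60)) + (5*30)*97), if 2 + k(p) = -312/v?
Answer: -41/10377473 ≈ -3.9509e-6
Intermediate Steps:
k(p) = -4/41 (k(p) = -2 - 312/(-164) = -2 - 312*(-1/164) = -2 + 78/41 = -4/41)
1/((-267659 + k(60)) + (5*30)*97) = 1/((-267659 - 4/41) + (5*30)*97) = 1/(-10974023/41 + 150*97) = 1/(-10974023/41 + 14550) = 1/(-10377473/41) = -41/10377473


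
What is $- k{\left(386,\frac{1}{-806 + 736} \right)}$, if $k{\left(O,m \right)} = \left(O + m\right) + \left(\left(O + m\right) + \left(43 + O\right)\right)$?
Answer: $- \frac{42034}{35} \approx -1201.0$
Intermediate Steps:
$k{\left(O,m \right)} = 43 + 2 m + 3 O$ ($k{\left(O,m \right)} = \left(O + m\right) + \left(43 + m + 2 O\right) = 43 + 2 m + 3 O$)
$- k{\left(386,\frac{1}{-806 + 736} \right)} = - (43 + \frac{2}{-806 + 736} + 3 \cdot 386) = - (43 + \frac{2}{-70} + 1158) = - (43 + 2 \left(- \frac{1}{70}\right) + 1158) = - (43 - \frac{1}{35} + 1158) = \left(-1\right) \frac{42034}{35} = - \frac{42034}{35}$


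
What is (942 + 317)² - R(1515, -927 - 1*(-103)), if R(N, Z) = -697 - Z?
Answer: 1584954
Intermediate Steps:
(942 + 317)² - R(1515, -927 - 1*(-103)) = (942 + 317)² - (-697 - (-927 - 1*(-103))) = 1259² - (-697 - (-927 + 103)) = 1585081 - (-697 - 1*(-824)) = 1585081 - (-697 + 824) = 1585081 - 1*127 = 1585081 - 127 = 1584954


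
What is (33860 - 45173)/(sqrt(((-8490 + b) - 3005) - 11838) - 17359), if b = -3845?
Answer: 196382367/301362059 + 11313*I*sqrt(27178)/301362059 ≈ 0.65165 + 0.0061887*I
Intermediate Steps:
(33860 - 45173)/(sqrt(((-8490 + b) - 3005) - 11838) - 17359) = (33860 - 45173)/(sqrt(((-8490 - 3845) - 3005) - 11838) - 17359) = -11313/(sqrt((-12335 - 3005) - 11838) - 17359) = -11313/(sqrt(-15340 - 11838) - 17359) = -11313/(sqrt(-27178) - 17359) = -11313/(I*sqrt(27178) - 17359) = -11313/(-17359 + I*sqrt(27178))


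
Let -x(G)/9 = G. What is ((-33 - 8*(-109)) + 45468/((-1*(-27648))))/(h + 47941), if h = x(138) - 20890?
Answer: 71735/2202368 ≈ 0.032572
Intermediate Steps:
x(G) = -9*G
h = -22132 (h = -9*138 - 20890 = -1242 - 20890 = -22132)
((-33 - 8*(-109)) + 45468/((-1*(-27648))))/(h + 47941) = ((-33 - 8*(-109)) + 45468/((-1*(-27648))))/(-22132 + 47941) = ((-33 + 872) + 45468/27648)/25809 = (839 + 45468*(1/27648))*(1/25809) = (839 + 421/256)*(1/25809) = (215205/256)*(1/25809) = 71735/2202368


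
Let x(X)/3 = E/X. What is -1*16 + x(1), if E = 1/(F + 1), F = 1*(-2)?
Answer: -19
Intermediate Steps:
F = -2
E = -1 (E = 1/(-2 + 1) = 1/(-1) = -1)
x(X) = -3/X (x(X) = 3*(-1/X) = -3/X)
-1*16 + x(1) = -1*16 - 3/1 = -16 - 3*1 = -16 - 3 = -19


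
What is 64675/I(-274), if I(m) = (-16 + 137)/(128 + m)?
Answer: -9442550/121 ≈ -78038.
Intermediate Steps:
I(m) = 121/(128 + m)
64675/I(-274) = 64675/((121/(128 - 274))) = 64675/((121/(-146))) = 64675/((121*(-1/146))) = 64675/(-121/146) = 64675*(-146/121) = -9442550/121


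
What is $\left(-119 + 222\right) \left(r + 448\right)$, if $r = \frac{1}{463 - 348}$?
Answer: $\frac{5306663}{115} \approx 46145.0$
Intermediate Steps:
$r = \frac{1}{115} \approx 0.0086956$
$\left(-119 + 222\right) \left(r + 448\right) = \left(-119 + 222\right) \left(\frac{1}{115} + 448\right) = 103 \cdot \frac{51521}{115} = \frac{5306663}{115}$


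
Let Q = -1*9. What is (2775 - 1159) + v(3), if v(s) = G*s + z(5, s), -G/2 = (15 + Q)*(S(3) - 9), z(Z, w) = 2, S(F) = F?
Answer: 1834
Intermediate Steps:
Q = -9
G = 72 (G = -2*(15 - 9)*(3 - 9) = -12*(-6) = -2*(-36) = 72)
v(s) = 2 + 72*s (v(s) = 72*s + 2 = 2 + 72*s)
(2775 - 1159) + v(3) = (2775 - 1159) + (2 + 72*3) = 1616 + (2 + 216) = 1616 + 218 = 1834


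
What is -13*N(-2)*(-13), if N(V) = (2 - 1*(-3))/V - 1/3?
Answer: -2873/6 ≈ -478.83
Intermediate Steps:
N(V) = -⅓ + 5/V (N(V) = (2 + 3)/V - 1*⅓ = 5/V - ⅓ = -⅓ + 5/V)
-13*N(-2)*(-13) = -13*(15 - 1*(-2))/(3*(-2))*(-13) = -13*(-1)*(15 + 2)/(3*2)*(-13) = -13*(-1)*17/(3*2)*(-13) = -13*(-17/6)*(-13) = (221/6)*(-13) = -2873/6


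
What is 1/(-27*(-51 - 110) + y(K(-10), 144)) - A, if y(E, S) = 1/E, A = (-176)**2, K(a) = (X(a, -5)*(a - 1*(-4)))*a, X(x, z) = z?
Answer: -40395770324/1304099 ≈ -30976.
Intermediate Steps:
K(a) = a*(-20 - 5*a) (K(a) = (-5*(a - 1*(-4)))*a = (-5*(a + 4))*a = (-5*(4 + a))*a = (-20 - 5*a)*a = a*(-20 - 5*a))
A = 30976
1/(-27*(-51 - 110) + y(K(-10), 144)) - A = 1/(-27*(-51 - 110) + 1/(-5*(-10)*(4 - 10))) - 1*30976 = 1/(-27*(-161) + 1/(-5*(-10)*(-6))) - 30976 = 1/(4347 + 1/(-300)) - 30976 = 1/(4347 - 1/300) - 30976 = 1/(1304099/300) - 30976 = 300/1304099 - 30976 = -40395770324/1304099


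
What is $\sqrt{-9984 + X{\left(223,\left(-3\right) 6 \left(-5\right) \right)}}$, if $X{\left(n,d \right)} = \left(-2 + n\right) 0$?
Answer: $16 i \sqrt{39} \approx 99.92 i$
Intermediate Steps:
$X{\left(n,d \right)} = 0$
$\sqrt{-9984 + X{\left(223,\left(-3\right) 6 \left(-5\right) \right)}} = \sqrt{-9984 + 0} = \sqrt{-9984} = 16 i \sqrt{39}$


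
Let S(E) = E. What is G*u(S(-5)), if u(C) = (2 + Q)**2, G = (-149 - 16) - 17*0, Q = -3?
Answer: -165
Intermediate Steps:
G = -165 (G = -165 + 0 = -165)
u(C) = 1 (u(C) = (2 - 3)**2 = (-1)**2 = 1)
G*u(S(-5)) = -165*1 = -165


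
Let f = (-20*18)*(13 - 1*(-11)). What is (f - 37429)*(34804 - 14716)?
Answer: -925434072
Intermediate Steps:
f = -8640 (f = -360*(13 + 11) = -360*24 = -8640)
(f - 37429)*(34804 - 14716) = (-8640 - 37429)*(34804 - 14716) = -46069*20088 = -925434072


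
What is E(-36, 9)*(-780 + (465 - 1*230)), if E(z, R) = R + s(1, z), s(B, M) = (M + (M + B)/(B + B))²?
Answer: -6259325/4 ≈ -1.5648e+6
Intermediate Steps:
s(B, M) = (M + (B + M)/(2*B))² (s(B, M) = (M + (B + M)/((2*B)))² = (M + (B + M)*(1/(2*B)))² = (M + (B + M)/(2*B))²)
E(z, R) = R + (1 + 3*z)²/4 (E(z, R) = R + (¼)*(1 + z + 2*1*z)²/1² = R + (¼)*1*(1 + z + 2*z)² = R + (¼)*1*(1 + 3*z)² = R + (1 + 3*z)²/4)
E(-36, 9)*(-780 + (465 - 1*230)) = (9 + (1 + 3*(-36))²/4)*(-780 + (465 - 1*230)) = (9 + (1 - 108)²/4)*(-780 + (465 - 230)) = (9 + (¼)*(-107)²)*(-780 + 235) = (9 + (¼)*11449)*(-545) = (9 + 11449/4)*(-545) = (11485/4)*(-545) = -6259325/4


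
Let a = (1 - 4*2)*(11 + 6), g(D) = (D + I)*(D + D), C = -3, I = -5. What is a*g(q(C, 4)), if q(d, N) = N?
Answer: 952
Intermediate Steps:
g(D) = 2*D*(-5 + D) (g(D) = (D - 5)*(D + D) = (-5 + D)*(2*D) = 2*D*(-5 + D))
a = -119 (a = (1 - 8)*17 = -7*17 = -119)
a*g(q(C, 4)) = -238*4*(-5 + 4) = -238*4*(-1) = -119*(-8) = 952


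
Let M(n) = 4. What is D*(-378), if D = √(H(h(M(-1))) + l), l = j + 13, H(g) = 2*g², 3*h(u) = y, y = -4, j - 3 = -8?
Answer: -252*√26 ≈ -1285.0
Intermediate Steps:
j = -5 (j = 3 - 8 = -5)
h(u) = -4/3 (h(u) = (⅓)*(-4) = -4/3)
l = 8 (l = -5 + 13 = 8)
D = 2*√26/3 (D = √(2*(-4/3)² + 8) = √(2*(16/9) + 8) = √(32/9 + 8) = √(104/9) = 2*√26/3 ≈ 3.3993)
D*(-378) = (2*√26/3)*(-378) = -252*√26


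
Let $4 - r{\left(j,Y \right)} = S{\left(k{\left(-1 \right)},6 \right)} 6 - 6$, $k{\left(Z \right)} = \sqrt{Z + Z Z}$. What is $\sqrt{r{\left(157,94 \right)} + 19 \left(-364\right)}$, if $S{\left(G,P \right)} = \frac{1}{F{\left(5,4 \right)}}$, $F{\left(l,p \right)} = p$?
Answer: $\frac{3 i \sqrt{3070}}{2} \approx 83.111 i$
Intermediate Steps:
$k{\left(Z \right)} = \sqrt{Z + Z^{2}}$
$S{\left(G,P \right)} = \frac{1}{4}$
$r{\left(j,Y \right)} = \frac{17}{2}$ ($r{\left(j,Y \right)} = 4 - \left(\frac{1}{4} \cdot 6 - 6\right) = 4 - \left(\frac{3}{2} - 6\right) = 4 - - \frac{9}{2} = 4 + \frac{9}{2} = \frac{17}{2}$)
$\sqrt{r{\left(157,94 \right)} + 19 \left(-364\right)} = \sqrt{\frac{17}{2} + 19 \left(-364\right)} = \sqrt{\frac{17}{2} - 6916} = \sqrt{- \frac{13815}{2}} = \frac{3 i \sqrt{3070}}{2}$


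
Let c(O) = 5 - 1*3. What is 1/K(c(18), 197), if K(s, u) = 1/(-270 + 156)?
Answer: -114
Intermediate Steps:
c(O) = 2 (c(O) = 5 - 3 = 2)
K(s, u) = -1/114 (K(s, u) = 1/(-114) = -1/114)
1/K(c(18), 197) = 1/(-1/114) = -114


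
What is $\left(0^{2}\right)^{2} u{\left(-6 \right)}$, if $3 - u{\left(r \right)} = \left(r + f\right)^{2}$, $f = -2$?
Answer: $0$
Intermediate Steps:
$u{\left(r \right)} = 3 - \left(-2 + r\right)^{2}$ ($u{\left(r \right)} = 3 - \left(r - 2\right)^{2} = 3 - \left(-2 + r\right)^{2}$)
$\left(0^{2}\right)^{2} u{\left(-6 \right)} = \left(0^{2}\right)^{2} \left(3 - \left(-2 - 6\right)^{2}\right) = 0^{2} \left(3 - \left(-8\right)^{2}\right) = 0 \left(3 - 64\right) = 0 \left(-61\right) = 0$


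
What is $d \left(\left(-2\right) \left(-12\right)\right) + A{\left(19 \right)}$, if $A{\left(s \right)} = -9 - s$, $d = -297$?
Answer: $-7156$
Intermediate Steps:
$d \left(\left(-2\right) \left(-12\right)\right) + A{\left(19 \right)} = - 297 \left(\left(-2\right) \left(-12\right)\right) - 28 = \left(-297\right) 24 - 28 = -7128 - 28 = -7156$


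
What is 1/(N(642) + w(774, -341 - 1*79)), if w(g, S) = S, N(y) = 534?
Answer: 1/114 ≈ 0.0087719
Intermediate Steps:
1/(N(642) + w(774, -341 - 1*79)) = 1/(534 + (-341 - 1*79)) = 1/(534 + (-341 - 79)) = 1/(534 - 420) = 1/114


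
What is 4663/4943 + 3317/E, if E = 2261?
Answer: 26938974/11176123 ≈ 2.4104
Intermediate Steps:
4663/4943 + 3317/E = 4663/4943 + 3317/2261 = 26938974/11176123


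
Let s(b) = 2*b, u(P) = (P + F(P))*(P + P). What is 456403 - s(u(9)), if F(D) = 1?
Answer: 456043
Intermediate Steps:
u(P) = 2*P*(1 + P) (u(P) = (P + 1)*(P + P) = (1 + P)*(2*P) = 2*P*(1 + P))
456403 - s(u(9)) = 456403 - 2*2*9*(1 + 9) = 456403 - 2*2*9*10 = 456403 - 2*180 = 456403 - 1*360 = 456403 - 360 = 456043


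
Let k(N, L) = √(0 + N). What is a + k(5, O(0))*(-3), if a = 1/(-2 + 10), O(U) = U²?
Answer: ⅛ - 3*√5 ≈ -6.5832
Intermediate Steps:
a = ⅛ (a = 1/8 = ⅛ ≈ 0.12500)
k(N, L) = √N
a + k(5, O(0))*(-3) = ⅛ + √5*(-3) = ⅛ - 3*√5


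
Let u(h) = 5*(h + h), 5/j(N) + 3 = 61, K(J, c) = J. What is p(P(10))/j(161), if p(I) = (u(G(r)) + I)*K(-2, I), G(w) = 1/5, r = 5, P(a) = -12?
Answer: 232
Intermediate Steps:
j(N) = 5/58 (j(N) = 5/(-3 + 61) = 5/58)
G(w) = ⅕
u(h) = 10*h (u(h) = 5*(2*h) = 10*h)
p(I) = -4 - 2*I (p(I) = (10*(⅕) + I)*(-2) = (2 + I)*(-2) = -4 - 2*I)
p(P(10))/j(161) = (-4 - 2*(-12))/(5/58) = (-4 + 24)*(58/5) = 20*(58/5) = 232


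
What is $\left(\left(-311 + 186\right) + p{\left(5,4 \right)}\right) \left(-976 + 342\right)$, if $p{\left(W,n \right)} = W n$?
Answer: $66570$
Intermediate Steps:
$\left(\left(-311 + 186\right) + p{\left(5,4 \right)}\right) \left(-976 + 342\right) = \left(\left(-311 + 186\right) + 5 \cdot 4\right) \left(-976 + 342\right) = \left(-125 + 20\right) \left(-634\right) = \left(-105\right) \left(-634\right) = 66570$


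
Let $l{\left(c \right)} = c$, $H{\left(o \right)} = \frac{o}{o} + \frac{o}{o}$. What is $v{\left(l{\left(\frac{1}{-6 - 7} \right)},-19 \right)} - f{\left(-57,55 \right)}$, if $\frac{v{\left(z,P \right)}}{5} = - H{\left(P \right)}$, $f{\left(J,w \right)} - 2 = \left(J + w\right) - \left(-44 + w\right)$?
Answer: $1$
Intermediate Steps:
$H{\left(o \right)} = 2$ ($H{\left(o \right)} = 1 + 1 = 2$)
$f{\left(J,w \right)} = 46 + J$ ($f{\left(J,w \right)} = 2 + \left(\left(J + w\right) - \left(-44 + w\right)\right) = 2 + \left(44 + J\right) = 46 + J$)
$v{\left(z,P \right)} = -10$ ($v{\left(z,P \right)} = 5 \left(\left(-1\right) 2\right) = 5 \left(-2\right) = -10$)
$v{\left(l{\left(\frac{1}{-6 - 7} \right)},-19 \right)} - f{\left(-57,55 \right)} = -10 - \left(46 - 57\right) = -10 - -11 = -10 + 11 = 1$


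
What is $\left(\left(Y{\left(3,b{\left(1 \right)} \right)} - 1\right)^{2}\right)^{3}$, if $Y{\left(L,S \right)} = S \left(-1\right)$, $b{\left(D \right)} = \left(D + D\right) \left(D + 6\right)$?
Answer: $11390625$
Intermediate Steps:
$b{\left(D \right)} = 2 D \left(6 + D\right)$
$Y{\left(L,S \right)} = - S$
$\left(\left(Y{\left(3,b{\left(1 \right)} \right)} - 1\right)^{2}\right)^{3} = \left(\left(- 2 \cdot 1 \left(6 + 1\right) - 1\right)^{2}\right)^{3} = \left(\left(- 2 \cdot 1 \cdot 7 - 1\right)^{2}\right)^{3} = \left(\left(\left(-1\right) 14 - 1\right)^{2}\right)^{3} = \left(\left(-14 - 1\right)^{2}\right)^{3} = \left(\left(-15\right)^{2}\right)^{3} = 225^{3} = 11390625$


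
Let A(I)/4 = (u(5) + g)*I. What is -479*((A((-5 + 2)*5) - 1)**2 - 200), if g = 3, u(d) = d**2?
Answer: -1353443719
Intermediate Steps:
A(I) = 112*I (A(I) = 4*((5**2 + 3)*I) = 4*((25 + 3)*I) = 4*(28*I) = 112*I)
-479*((A((-5 + 2)*5) - 1)**2 - 200) = -479*((112*((-5 + 2)*5) - 1)**2 - 200) = -479*((112*(-3*5) - 1)**2 - 200) = -479*((112*(-15) - 1)**2 - 200) = -479*((-1680 - 1)**2 - 200) = -479*((-1681)**2 - 200) = -479*(2825761 - 200) = -479*2825561 = -1353443719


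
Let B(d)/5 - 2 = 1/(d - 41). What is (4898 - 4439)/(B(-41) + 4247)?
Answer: 37638/349069 ≈ 0.10782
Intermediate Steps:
B(d) = 10 + 5/(-41 + d) (B(d) = 10 + 5/(d - 41) = 10 + 5/(-41 + d))
(4898 - 4439)/(B(-41) + 4247) = (4898 - 4439)/(5*(-81 + 2*(-41))/(-41 - 41) + 4247) = 459/(5*(-81 - 82)/(-82) + 4247) = 459/(5*(-1/82)*(-163) + 4247) = 459/(815/82 + 4247) = 459/(349069/82) = 459*(82/349069) = 37638/349069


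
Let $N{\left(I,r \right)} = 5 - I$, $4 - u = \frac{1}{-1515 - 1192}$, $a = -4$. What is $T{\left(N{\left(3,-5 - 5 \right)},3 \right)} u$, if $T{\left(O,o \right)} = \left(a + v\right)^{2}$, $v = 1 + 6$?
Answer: $\frac{97461}{2707} \approx 36.003$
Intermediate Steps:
$u = \frac{10829}{2707}$ ($u = 4 - \frac{1}{-1515 - 1192} = 4 - \frac{1}{-2707} = 4 - - \frac{1}{2707} = 4 + \frac{1}{2707} = \frac{10829}{2707} \approx 4.0004$)
$v = 7$
$T{\left(O,o \right)} = 9$ ($T{\left(O,o \right)} = \left(-4 + 7\right)^{2} = 3^{2} = 9$)
$T{\left(N{\left(3,-5 - 5 \right)},3 \right)} u = 9 \cdot \frac{10829}{2707} = \frac{97461}{2707}$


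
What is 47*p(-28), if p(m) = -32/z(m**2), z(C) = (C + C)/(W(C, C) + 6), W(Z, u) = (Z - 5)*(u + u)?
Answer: -57409466/49 ≈ -1.1716e+6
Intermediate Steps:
W(Z, u) = 2*u*(-5 + Z) (W(Z, u) = (-5 + Z)*(2*u) = 2*u*(-5 + Z))
z(C) = 2*C/(6 + 2*C*(-5 + C)) (z(C) = (C + C)/(2*C*(-5 + C) + 6) = (2*C)/(6 + 2*C*(-5 + C)) = 2*C/(6 + 2*C*(-5 + C)))
p(m) = -32*(3 + m**2*(-5 + m**2))/m**2
47*p(-28) = 47*(160 - 96/(-28)**2 - 32*(-28)**2) = 47*(160 - 96*1/784 - 32*784) = 47*(160 - 6/49 - 25088) = 47*(-1221478/49) = -57409466/49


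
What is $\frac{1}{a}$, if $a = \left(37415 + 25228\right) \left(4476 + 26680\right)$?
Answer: $\frac{1}{1951705308} \approx 5.1237 \cdot 10^{-10}$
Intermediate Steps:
$a = 1951705308$ ($a = 62643 \cdot 31156 = 1951705308$)
$\frac{1}{a} = \frac{1}{1951705308}$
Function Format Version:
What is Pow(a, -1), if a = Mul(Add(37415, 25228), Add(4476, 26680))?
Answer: Rational(1, 1951705308) ≈ 5.1237e-10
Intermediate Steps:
a = 1951705308 (a = Mul(62643, 31156) = 1951705308)
Pow(a, -1) = Pow(1951705308, -1) = Rational(1, 1951705308)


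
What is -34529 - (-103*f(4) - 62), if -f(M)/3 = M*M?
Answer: -39411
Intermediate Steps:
f(M) = -3*M² (f(M) = -3*M*M = -3*M²)
-34529 - (-103*f(4) - 62) = -34529 - (-(-309)*4² - 62) = -34529 - (-(-309)*16 - 62) = -34529 - (-103*(-48) - 62) = -34529 - (4944 - 62) = -34529 - 1*4882 = -34529 - 4882 = -39411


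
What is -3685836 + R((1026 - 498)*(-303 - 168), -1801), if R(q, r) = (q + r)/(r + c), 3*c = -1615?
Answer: -25866445581/7018 ≈ -3.6857e+6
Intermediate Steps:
c = -1615/3 (c = (1/3)*(-1615) = -1615/3 ≈ -538.33)
R(q, r) = (q + r)/(-1615/3 + r) (R(q, r) = (q + r)/(r - 1615/3) = (q + r)/(-1615/3 + r))
-3685836 + R((1026 - 498)*(-303 - 168), -1801) = -3685836 + 3*((1026 - 498)*(-303 - 168) - 1801)/(-1615 + 3*(-1801)) = -3685836 + 3*(528*(-471) - 1801)/(-1615 - 5403) = -3685836 + 3*(-248688 - 1801)/(-7018) = -3685836 + 3*(-1/7018)*(-250489) = -3685836 + 751467/7018 = -25866445581/7018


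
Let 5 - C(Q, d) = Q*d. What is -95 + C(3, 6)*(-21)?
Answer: 178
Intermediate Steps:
C(Q, d) = 5 - Q*d
-95 + C(3, 6)*(-21) = -95 + (5 - 1*3*6)*(-21) = -95 + (5 - 18)*(-21) = -95 - 13*(-21) = -95 + 273 = 178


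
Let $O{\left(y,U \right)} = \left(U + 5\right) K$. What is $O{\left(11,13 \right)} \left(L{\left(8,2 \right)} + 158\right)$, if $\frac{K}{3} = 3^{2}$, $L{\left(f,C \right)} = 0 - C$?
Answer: $75816$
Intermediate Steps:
$L{\left(f,C \right)} = - C$
$K = 27$ ($K = 3 \cdot 3^{2} = 3 \cdot 9 = 27$)
$O{\left(y,U \right)} = 135 + 27 U$ ($O{\left(y,U \right)} = \left(U + 5\right) 27 = \left(5 + U\right) 27 = 135 + 27 U$)
$O{\left(11,13 \right)} \left(L{\left(8,2 \right)} + 158\right) = \left(135 + 27 \cdot 13\right) \left(\left(-1\right) 2 + 158\right) = \left(135 + 351\right) \left(-2 + 158\right) = 486 \cdot 156 = 75816$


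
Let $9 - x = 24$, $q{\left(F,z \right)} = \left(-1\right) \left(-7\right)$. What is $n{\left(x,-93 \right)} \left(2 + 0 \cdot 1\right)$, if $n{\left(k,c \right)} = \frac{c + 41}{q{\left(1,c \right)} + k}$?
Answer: $13$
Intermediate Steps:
$q{\left(F,z \right)} = 7$
$x = -15$ ($x = 9 - 24 = -15$)
$n{\left(k,c \right)} = \frac{41 + c}{7 + k}$ ($n{\left(k,c \right)} = \frac{c + 41}{7 + k} = \frac{41 + c}{7 + k}$)
$n{\left(x,-93 \right)} \left(2 + 0 \cdot 1\right) = \frac{41 - 93}{7 - 15} \left(2 + 0 \cdot 1\right) = \frac{1}{-8} \left(-52\right) \left(2 + 0\right) = \left(- \frac{1}{8}\right) \left(-52\right) 2 = \frac{13}{2} \cdot 2 = 13$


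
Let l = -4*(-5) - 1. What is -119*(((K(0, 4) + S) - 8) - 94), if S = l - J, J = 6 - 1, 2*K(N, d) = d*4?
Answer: 9520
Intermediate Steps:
K(N, d) = 2*d (K(N, d) = (d*4)/2 = (4*d)/2 = 2*d)
J = 5
l = 19 (l = 20 - 1 = 19)
S = 14 (S = 19 - 1*5 = 19 - 5 = 14)
-119*(((K(0, 4) + S) - 8) - 94) = -119*(((2*4 + 14) - 8) - 94) = -119*(((8 + 14) - 8) - 94) = -119*((22 - 8) - 94) = -119*(14 - 94) = -119*(-80) = 9520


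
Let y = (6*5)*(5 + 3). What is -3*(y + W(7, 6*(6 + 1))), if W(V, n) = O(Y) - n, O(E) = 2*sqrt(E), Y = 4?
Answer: -606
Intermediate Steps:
W(V, n) = 4 - n (W(V, n) = 2*sqrt(4) - n = 2*2 - n = 4 - n)
y = 240 (y = 30*8 = 240)
-3*(y + W(7, 6*(6 + 1))) = -3*(240 + (4 - 6*(6 + 1))) = -3*(240 + (4 - 6*7)) = -3*(240 + (4 - 1*42)) = -3*(240 + (4 - 42)) = -3*(240 - 38) = -3*202 = -606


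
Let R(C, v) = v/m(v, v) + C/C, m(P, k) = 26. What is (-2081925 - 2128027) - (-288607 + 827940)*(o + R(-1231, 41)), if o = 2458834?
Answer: -34479533854835/26 ≈ -1.3261e+12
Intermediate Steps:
R(C, v) = 1 + v/26 (R(C, v) = v/26 + C/C = v*(1/26) + 1 = v/26 + 1 = 1 + v/26)
(-2081925 - 2128027) - (-288607 + 827940)*(o + R(-1231, 41)) = (-2081925 - 2128027) - (-288607 + 827940)*(2458834 + (1 + (1/26)*41)) = -4209952 - 539333*(2458834 + (1 + 41/26)) = -4209952 - 539333*(2458834 + 67/26) = -4209952 - 539333*63929751/26 = -4209952 - 1*34479424396083/26 = -4209952 - 34479424396083/26 = -34479533854835/26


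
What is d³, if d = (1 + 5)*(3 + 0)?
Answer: 5832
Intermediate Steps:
d = 18 (d = 6*3 = 18)
d³ = 18³ = 5832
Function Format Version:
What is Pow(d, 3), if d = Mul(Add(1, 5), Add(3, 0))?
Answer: 5832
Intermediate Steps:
d = 18 (d = Mul(6, 3) = 18)
Pow(d, 3) = Pow(18, 3) = 5832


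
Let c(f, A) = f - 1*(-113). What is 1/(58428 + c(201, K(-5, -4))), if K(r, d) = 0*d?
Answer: 1/58742 ≈ 1.7024e-5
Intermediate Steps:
K(r, d) = 0
c(f, A) = 113 + f (c(f, A) = f + 113 = 113 + f)
1/(58428 + c(201, K(-5, -4))) = 1/(58428 + (113 + 201)) = 1/(58428 + 314) = 1/58742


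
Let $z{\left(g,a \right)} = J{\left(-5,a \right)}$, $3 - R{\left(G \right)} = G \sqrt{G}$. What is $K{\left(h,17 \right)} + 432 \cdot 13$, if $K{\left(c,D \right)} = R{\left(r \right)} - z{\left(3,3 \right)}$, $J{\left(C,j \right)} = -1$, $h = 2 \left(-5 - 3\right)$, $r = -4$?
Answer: $5620 + 8 i \approx 5620.0 + 8.0 i$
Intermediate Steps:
$h = -16$ ($h = 2 \left(-8\right) = -16$)
$R{\left(G \right)} = 3 - G^{\frac{3}{2}}$ ($R{\left(G \right)} = 3 - G \sqrt{G} = 3 - G^{\frac{3}{2}}$)
$z{\left(g,a \right)} = -1$
$K{\left(c,D \right)} = 4 + 8 i$ ($K{\left(c,D \right)} = \left(3 - \left(-4\right)^{\frac{3}{2}}\right) - -1 = \left(3 - - 8 i\right) + 1 = \left(3 + 8 i\right) + 1 = 4 + 8 i$)
$K{\left(h,17 \right)} + 432 \cdot 13 = \left(4 + 8 i\right) + 432 \cdot 13 = \left(4 + 8 i\right) + 5616 = 5620 + 8 i$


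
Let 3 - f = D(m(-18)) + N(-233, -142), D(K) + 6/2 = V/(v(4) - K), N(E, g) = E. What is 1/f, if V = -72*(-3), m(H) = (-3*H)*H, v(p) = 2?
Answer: 487/116285 ≈ 0.0041880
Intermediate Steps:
m(H) = -3*H²
V = 216
D(K) = -3 + 216/(2 - K)
f = 116285/487 (f = 3 - (3*(-70 - (-3)*(-18)²)/(-2 - 3*(-18)²) - 233) = 3 - (3*(-70 - (-3)*324)/(-2 - 3*324) - 233) = 3 - (3*(-70 - 1*(-972))/(-2 - 972) - 233) = 3 - (3*(-70 + 972)/(-974) - 233) = 3 - (3*(-1/974)*902 - 233) = 3 - (-1353/487 - 233) = 3 - 1*(-114824/487) = 3 + 114824/487 = 116285/487 ≈ 238.78)
1/f = 1/(116285/487) = 487/116285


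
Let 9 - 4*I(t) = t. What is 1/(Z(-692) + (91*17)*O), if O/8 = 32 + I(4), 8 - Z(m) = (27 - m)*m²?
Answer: -1/343891706 ≈ -2.9079e-9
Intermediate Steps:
I(t) = 9/4 - t/4
Z(m) = 8 - m²*(27 - m) (Z(m) = 8 - (27 - m)*m² = 8 - m²*(27 - m))
O = 266 (O = 8*(32 + (9/4 - ¼*4)) = 8*(32 + (9/4 - 1)) = 8*(32 + 5/4) = 8*(133/4) = 266)
1/(Z(-692) + (91*17)*O) = 1/((8 + (-692)³ - 27*(-692)²) + (91*17)*266) = 1/((8 - 331373888 - 27*478864) + 1547*266) = 1/((8 - 331373888 - 12929328) + 411502) = 1/(-344303208 + 411502) = 1/(-343891706) = -1/343891706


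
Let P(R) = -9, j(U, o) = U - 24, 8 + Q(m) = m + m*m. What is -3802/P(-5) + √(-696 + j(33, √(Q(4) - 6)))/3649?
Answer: 3802/9 + I*√687/3649 ≈ 422.44 + 0.007183*I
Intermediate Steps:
Q(m) = -8 + m + m² (Q(m) = -8 + (m + m*m) = -8 + (m + m²) = -8 + m + m²)
j(U, o) = -24 + U
-3802/P(-5) + √(-696 + j(33, √(Q(4) - 6)))/3649 = -3802/(-9) + √(-696 + (-24 + 33))/3649 = -3802*(-⅑) + √(-696 + 9)*(1/3649) = 3802/9 + √(-687)*(1/3649) = 3802/9 + (I*√687)*(1/3649) = 3802/9 + I*√687/3649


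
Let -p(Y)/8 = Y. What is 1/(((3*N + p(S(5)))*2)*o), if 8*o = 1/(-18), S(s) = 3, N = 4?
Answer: 6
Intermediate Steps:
o = -1/144 (o = (1/8)/(-18) = (1/8)*(-1/18) = -1/144 ≈ -0.0069444)
p(Y) = -8*Y
1/(((3*N + p(S(5)))*2)*o) = 1/(((3*4 - 8*3)*2)*(-1/144)) = 1/(((12 - 24)*2)*(-1/144)) = 1/(-12*2*(-1/144)) = 1/(-24*(-1/144)) = 1/(1/6) = 6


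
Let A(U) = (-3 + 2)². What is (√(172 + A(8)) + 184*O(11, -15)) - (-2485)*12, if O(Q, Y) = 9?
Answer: 31476 + √173 ≈ 31489.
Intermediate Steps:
A(U) = 1 (A(U) = (-1)² = 1)
(√(172 + A(8)) + 184*O(11, -15)) - (-2485)*12 = (√(172 + 1) + 184*9) - (-2485)*12 = (√173 + 1656) - 1*(-29820) = (1656 + √173) + 29820 = 31476 + √173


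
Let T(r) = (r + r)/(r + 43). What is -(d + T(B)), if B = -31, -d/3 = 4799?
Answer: 86413/6 ≈ 14402.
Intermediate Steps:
d = -14397 (d = -3*4799 = -14397)
T(r) = 2*r/(43 + r) (T(r) = (2*r)/(43 + r) = 2*r/(43 + r))
-(d + T(B)) = -(-14397 + 2*(-31)/(43 - 31)) = -(-14397 + 2*(-31)/12) = -(-14397 + 2*(-31)*(1/12)) = -(-14397 - 31/6) = -1*(-86413/6) = 86413/6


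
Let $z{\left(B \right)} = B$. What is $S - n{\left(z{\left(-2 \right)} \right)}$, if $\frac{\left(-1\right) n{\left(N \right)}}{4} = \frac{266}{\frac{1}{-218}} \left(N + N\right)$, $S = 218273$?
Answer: $1146081$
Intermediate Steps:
$n{\left(N \right)} = 463904 N$ ($n{\left(N \right)} = - 4 \frac{266}{\frac{1}{-218}} \left(N + N\right) = - 4 \frac{266}{- \frac{1}{218}} \cdot 2 N = - 4 \cdot 266 \left(-218\right) 2 N = - 4 \left(- 57988 \cdot 2 N\right) = - 4 \left(- 115976 N\right) = 463904 N$)
$S - n{\left(z{\left(-2 \right)} \right)} = 218273 - 463904 \left(-2\right) = 218273 - -927808 = 218273 + 927808 = 1146081$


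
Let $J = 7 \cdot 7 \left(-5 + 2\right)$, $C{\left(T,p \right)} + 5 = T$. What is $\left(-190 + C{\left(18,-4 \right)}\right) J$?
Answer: $26019$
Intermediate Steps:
$C{\left(T,p \right)} = -5 + T$
$J = -147$ ($J = 49 \left(-3\right) = -147$)
$\left(-190 + C{\left(18,-4 \right)}\right) J = \left(-190 + \left(-5 + 18\right)\right) \left(-147\right) = \left(-190 + 13\right) \left(-147\right) = \left(-177\right) \left(-147\right) = 26019$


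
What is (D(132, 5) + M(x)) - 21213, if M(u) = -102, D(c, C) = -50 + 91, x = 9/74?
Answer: -21274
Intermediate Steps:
x = 9/74 (x = 9*(1/74) = 9/74 ≈ 0.12162)
D(c, C) = 41
(D(132, 5) + M(x)) - 21213 = (41 - 102) - 21213 = -61 - 21213 = -21274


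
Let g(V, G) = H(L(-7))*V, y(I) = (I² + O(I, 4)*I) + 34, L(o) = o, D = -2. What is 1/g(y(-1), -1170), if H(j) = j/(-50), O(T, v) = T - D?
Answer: 25/119 ≈ 0.21008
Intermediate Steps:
O(T, v) = 2 + T (O(T, v) = T - 1*(-2) = T + 2 = 2 + T)
H(j) = -j/50 (H(j) = j*(-1/50) = -j/50)
y(I) = 34 + I² + I*(2 + I) (y(I) = (I² + (2 + I)*I) + 34 = (I² + I*(2 + I)) + 34 = 34 + I² + I*(2 + I))
g(V, G) = 7*V/50 (g(V, G) = (-1/50*(-7))*V = 7*V/50)
1/g(y(-1), -1170) = 1/(7*(34 + 2*(-1) + 2*(-1)²)/50) = 1/(7*(34 - 2 + 2*1)/50) = 1/(7*(34 - 2 + 2)/50) = 1/((7/50)*34) = 1/(119/25) = 25/119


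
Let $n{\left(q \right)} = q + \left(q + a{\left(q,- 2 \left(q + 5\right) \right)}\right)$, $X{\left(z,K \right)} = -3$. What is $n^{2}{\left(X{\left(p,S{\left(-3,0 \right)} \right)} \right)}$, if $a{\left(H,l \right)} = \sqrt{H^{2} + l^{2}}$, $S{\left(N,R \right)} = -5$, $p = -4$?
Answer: $1$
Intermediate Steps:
$n{\left(q \right)} = \sqrt{q^{2} + \left(-10 - 2 q\right)^{2}} + 2 q$ ($n{\left(q \right)} = q + \left(q + \sqrt{q^{2} + \left(- 2 \left(q + 5\right)\right)^{2}}\right) = q + \left(q + \sqrt{q^{2} + \left(- 2 \left(5 + q\right)\right)^{2}}\right) = q + \left(q + \sqrt{q^{2} + \left(-10 - 2 q\right)^{2}}\right) = \sqrt{q^{2} + \left(-10 - 2 q\right)^{2}} + 2 q$)
$n^{2}{\left(X{\left(p,S{\left(-3,0 \right)} \right)} \right)} = \left(\sqrt{\left(-3\right)^{2} + 4 \left(5 - 3\right)^{2}} + 2 \left(-3\right)\right)^{2} = \left(\sqrt{9 + 4 \cdot 2^{2}} - 6\right)^{2} = \left(\sqrt{9 + 4 \cdot 4} - 6\right)^{2} = \left(\sqrt{9 + 16} - 6\right)^{2} = \left(\sqrt{25} - 6\right)^{2} = \left(5 - 6\right)^{2} = \left(-1\right)^{2} = 1$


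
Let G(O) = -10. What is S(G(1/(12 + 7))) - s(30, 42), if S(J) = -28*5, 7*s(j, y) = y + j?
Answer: -1052/7 ≈ -150.29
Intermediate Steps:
s(j, y) = j/7 + y/7 (s(j, y) = (y + j)/7 = (j + y)/7 = j/7 + y/7)
S(J) = -140
S(G(1/(12 + 7))) - s(30, 42) = -140 - ((1/7)*30 + (1/7)*42) = -140 - (30/7 + 6) = -140 - 1*72/7 = -140 - 72/7 = -1052/7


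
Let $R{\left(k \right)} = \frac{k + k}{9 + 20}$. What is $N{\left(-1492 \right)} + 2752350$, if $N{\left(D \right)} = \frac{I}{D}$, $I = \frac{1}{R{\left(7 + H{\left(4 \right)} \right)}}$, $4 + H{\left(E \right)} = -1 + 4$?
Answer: $\frac{49278074371}{17904} \approx 2.7523 \cdot 10^{6}$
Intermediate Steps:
$H{\left(E \right)} = -1$ ($H{\left(E \right)} = -4 + \left(-1 + 4\right) = -4 + 3 = -1$)
$R{\left(k \right)} = \frac{2 k}{29}$
$I = \frac{29}{12}$ ($I = \frac{1}{\frac{2}{29} \left(7 - 1\right)} = \frac{1}{\frac{2}{29} \cdot 6} = \frac{1}{\frac{12}{29}} = \frac{29}{12} \approx 2.4167$)
$N{\left(D \right)} = \frac{29}{12 D}$
$N{\left(-1492 \right)} + 2752350 = \frac{29}{12 \left(-1492\right)} + 2752350 = \frac{29}{12} \left(- \frac{1}{1492}\right) + 2752350 = - \frac{29}{17904} + 2752350 = \frac{49278074371}{17904}$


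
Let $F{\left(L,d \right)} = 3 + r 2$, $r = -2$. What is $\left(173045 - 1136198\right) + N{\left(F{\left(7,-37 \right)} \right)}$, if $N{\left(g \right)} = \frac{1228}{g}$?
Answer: $-964381$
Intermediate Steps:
$F{\left(L,d \right)} = -1$ ($F{\left(L,d \right)} = 3 - 4 = -1$)
$\left(173045 - 1136198\right) + N{\left(F{\left(7,-37 \right)} \right)} = \left(173045 - 1136198\right) + \frac{1228}{-1} = -963153 + 1228 \left(-1\right) = -963153 - 1228 = -964381$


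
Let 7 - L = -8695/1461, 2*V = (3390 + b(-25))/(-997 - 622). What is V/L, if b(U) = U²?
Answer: -5865915/61269436 ≈ -0.095740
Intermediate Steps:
V = -4015/3238 (V = ((3390 + (-25)²)/(-997 - 622))/2 = ((3390 + 625)/(-1619))/2 = (4015*(-1/1619))/2 = (½)*(-4015/1619) = -4015/3238 ≈ -1.2400)
L = 18922/1461 (L = 7 - (-8695)/1461 = 7 - 1*(-8695/1461) = 7 + 8695/1461 = 18922/1461 ≈ 12.951)
V/L = -4015/(3238*18922/1461) = -4015/3238*1461/18922 = -5865915/61269436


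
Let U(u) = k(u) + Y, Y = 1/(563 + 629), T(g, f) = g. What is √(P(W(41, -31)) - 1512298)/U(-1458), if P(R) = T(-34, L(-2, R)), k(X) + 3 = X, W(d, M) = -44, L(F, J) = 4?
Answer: -2384*I*√378083/1741511 ≈ -0.84173*I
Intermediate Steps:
k(X) = -3 + X
Y = 1/1192 ≈ 0.00083893
P(R) = -34
U(u) = -3575/1192 + u (U(u) = (-3 + u) + 1/1192 = -3575/1192 + u)
√(P(W(41, -31)) - 1512298)/U(-1458) = √(-34 - 1512298)/(-3575/1192 - 1458) = √(-1512332)/(-1741511/1192) = (2*I*√378083)*(-1192/1741511) = -2384*I*√378083/1741511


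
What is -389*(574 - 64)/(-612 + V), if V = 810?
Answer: -33065/33 ≈ -1002.0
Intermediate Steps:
-389*(574 - 64)/(-612 + V) = -389*(574 - 64)/(-612 + 810) = -198390/198 = -389*85/33 = -33065/33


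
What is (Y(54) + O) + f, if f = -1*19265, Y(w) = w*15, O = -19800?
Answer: -38255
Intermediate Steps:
Y(w) = 15*w
f = -19265
(Y(54) + O) + f = (15*54 - 19800) - 19265 = (810 - 19800) - 19265 = -18990 - 19265 = -38255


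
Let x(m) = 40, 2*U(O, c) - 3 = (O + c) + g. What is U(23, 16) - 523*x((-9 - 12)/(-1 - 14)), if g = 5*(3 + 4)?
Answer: -41763/2 ≈ -20882.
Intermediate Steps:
g = 35 (g = 5*7 = 35)
U(O, c) = 19 + O/2 + c/2 (U(O, c) = 3/2 + ((O + c) + 35)/2 = 3/2 + (35 + O + c)/2 = 3/2 + (35/2 + O/2 + c/2) = 19 + O/2 + c/2)
U(23, 16) - 523*x((-9 - 12)/(-1 - 14)) = (19 + (1/2)*23 + (1/2)*16) - 523*40 = (19 + 23/2 + 8) - 20920 = 77/2 - 20920 = -41763/2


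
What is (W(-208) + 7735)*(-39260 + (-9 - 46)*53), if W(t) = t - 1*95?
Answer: -313444600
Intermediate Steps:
W(t) = -95 + t (W(t) = t - 95 = -95 + t)
(W(-208) + 7735)*(-39260 + (-9 - 46)*53) = ((-95 - 208) + 7735)*(-39260 + (-9 - 46)*53) = (-303 + 7735)*(-39260 - 55*53) = 7432*(-39260 - 2915) = 7432*(-42175) = -313444600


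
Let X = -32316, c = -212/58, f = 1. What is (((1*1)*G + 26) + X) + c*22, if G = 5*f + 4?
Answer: -938481/29 ≈ -32361.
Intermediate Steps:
c = -106/29 (c = -212*1/58 = -106/29 ≈ -3.6552)
G = 9 (G = 5*1 + 4 = 5 + 4 = 9)
(((1*1)*G + 26) + X) + c*22 = (((1*1)*9 + 26) - 32316) - 106/29*22 = ((1*9 + 26) - 32316) - 2332/29 = ((9 + 26) - 32316) - 2332/29 = (35 - 32316) - 2332/29 = -32281 - 2332/29 = -938481/29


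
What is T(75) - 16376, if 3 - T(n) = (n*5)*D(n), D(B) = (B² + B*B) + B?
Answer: -4263248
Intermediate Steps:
D(B) = B + 2*B² (D(B) = (B² + B²) + B = 2*B² + B = B + 2*B²)
T(n) = 3 - 5*n²*(1 + 2*n) (T(n) = 3 - n*5*n*(1 + 2*n) = 3 - 5*n*n*(1 + 2*n) = 3 - 5*n²*(1 + 2*n))
T(75) - 16376 = (3 - 10*75³ - 5*75²) - 16376 = (3 - 10*421875 - 5*5625) - 16376 = (3 - 4218750 - 28125) - 16376 = -4246872 - 16376 = -4263248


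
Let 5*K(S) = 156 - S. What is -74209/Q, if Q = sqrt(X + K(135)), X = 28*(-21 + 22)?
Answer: -74209*sqrt(805)/161 ≈ -13078.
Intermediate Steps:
K(S) = 156/5 - S/5 (K(S) = (156 - S)/5 = 156/5 - S/5)
X = 28 (X = 28*1 = 28)
Q = sqrt(805)/5 (Q = sqrt(28 + (156/5 - 1/5*135)) = sqrt(28 + (156/5 - 27)) = sqrt(28 + 21/5) = sqrt(161/5) = sqrt(805)/5 ≈ 5.6745)
-74209/Q = -74209*sqrt(805)/161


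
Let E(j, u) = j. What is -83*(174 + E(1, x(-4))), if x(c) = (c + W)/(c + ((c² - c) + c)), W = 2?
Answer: -14525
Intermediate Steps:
x(c) = (2 + c)/(c + c²) (x(c) = (c + 2)/(c + ((c² - c) + c)) = (2 + c)/(c + c²))
-83*(174 + E(1, x(-4))) = -83*(174 + 1) = -83*175 = -14525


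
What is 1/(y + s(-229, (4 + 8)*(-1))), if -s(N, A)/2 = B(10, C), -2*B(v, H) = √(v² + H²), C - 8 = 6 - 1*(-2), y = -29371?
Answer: -29371/862655285 - 2*√89/862655285 ≈ -3.4069e-5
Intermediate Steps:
C = 16 (C = 8 + (6 - 1*(-2)) = 8 + (6 + 2) = 8 + 8 = 16)
B(v, H) = -√(H² + v²)/2 (B(v, H) = -√(v² + H²)/2 = -√(H² + v²)/2)
s(N, A) = 2*√89 (s(N, A) = -(-1)*√(16² + 10²) = -(-1)*√(256 + 100) = -(-1)*√356 = -(-1)*2*√89 = -(-2)*√89 = 2*√89)
1/(y + s(-229, (4 + 8)*(-1))) = 1/(-29371 + 2*√89)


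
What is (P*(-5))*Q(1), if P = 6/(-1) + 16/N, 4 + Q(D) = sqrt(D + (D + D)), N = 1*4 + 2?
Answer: -200/3 + 50*sqrt(3)/3 ≈ -37.799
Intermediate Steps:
N = 6 (N = 4 + 2 = 6)
Q(D) = -4 + sqrt(3)*sqrt(D) (Q(D) = -4 + sqrt(D + (D + D)) = -4 + sqrt(D + 2*D) = -4 + sqrt(3*D) = -4 + sqrt(3)*sqrt(D))
P = -10/3 (P = 6/(-1) + 16/6 = 6*(-1) + 16*(1/6) = -6 + 8/3 = -10/3 ≈ -3.3333)
(P*(-5))*Q(1) = (-10/3*(-5))*(-4 + sqrt(3)*sqrt(1)) = 50*(-4 + sqrt(3)*1)/3 = 50*(-4 + sqrt(3))/3 = -200/3 + 50*sqrt(3)/3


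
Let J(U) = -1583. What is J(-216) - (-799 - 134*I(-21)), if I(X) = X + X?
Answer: -6412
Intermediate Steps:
I(X) = 2*X
J(-216) - (-799 - 134*I(-21)) = -1583 - (-799 - 268*(-21)) = -1583 - (-799 - 134*(-42)) = -1583 - (-799 + 5628) = -1583 - 1*4829 = -1583 - 4829 = -6412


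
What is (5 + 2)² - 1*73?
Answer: -24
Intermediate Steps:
(5 + 2)² - 1*73 = 7² - 73 = 49 - 73 = -24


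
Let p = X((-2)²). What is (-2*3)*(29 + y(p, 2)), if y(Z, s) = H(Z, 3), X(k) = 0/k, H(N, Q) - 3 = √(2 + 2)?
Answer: -204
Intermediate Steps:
H(N, Q) = 5 (H(N, Q) = 3 + √(2 + 2) = 3 + √4 = 3 + 2 = 5)
X(k) = 0
p = 0
y(Z, s) = 5
(-2*3)*(29 + y(p, 2)) = (-2*3)*(29 + 5) = -6*34 = -204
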